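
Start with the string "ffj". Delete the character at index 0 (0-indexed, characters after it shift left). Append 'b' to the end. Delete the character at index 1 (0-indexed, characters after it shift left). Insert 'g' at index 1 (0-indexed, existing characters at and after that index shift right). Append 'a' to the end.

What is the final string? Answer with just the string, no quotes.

Answer: fgba

Derivation:
Applying each edit step by step:
Start: "ffj"
Op 1 (delete idx 0 = 'f'): "ffj" -> "fj"
Op 2 (append 'b'): "fj" -> "fjb"
Op 3 (delete idx 1 = 'j'): "fjb" -> "fb"
Op 4 (insert 'g' at idx 1): "fb" -> "fgb"
Op 5 (append 'a'): "fgb" -> "fgba"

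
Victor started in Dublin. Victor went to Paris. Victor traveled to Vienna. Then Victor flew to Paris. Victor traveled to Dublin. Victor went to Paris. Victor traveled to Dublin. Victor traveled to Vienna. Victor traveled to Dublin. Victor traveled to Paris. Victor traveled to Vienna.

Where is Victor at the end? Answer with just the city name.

Tracking Victor's location:
Start: Victor is in Dublin.
After move 1: Dublin -> Paris. Victor is in Paris.
After move 2: Paris -> Vienna. Victor is in Vienna.
After move 3: Vienna -> Paris. Victor is in Paris.
After move 4: Paris -> Dublin. Victor is in Dublin.
After move 5: Dublin -> Paris. Victor is in Paris.
After move 6: Paris -> Dublin. Victor is in Dublin.
After move 7: Dublin -> Vienna. Victor is in Vienna.
After move 8: Vienna -> Dublin. Victor is in Dublin.
After move 9: Dublin -> Paris. Victor is in Paris.
After move 10: Paris -> Vienna. Victor is in Vienna.

Answer: Vienna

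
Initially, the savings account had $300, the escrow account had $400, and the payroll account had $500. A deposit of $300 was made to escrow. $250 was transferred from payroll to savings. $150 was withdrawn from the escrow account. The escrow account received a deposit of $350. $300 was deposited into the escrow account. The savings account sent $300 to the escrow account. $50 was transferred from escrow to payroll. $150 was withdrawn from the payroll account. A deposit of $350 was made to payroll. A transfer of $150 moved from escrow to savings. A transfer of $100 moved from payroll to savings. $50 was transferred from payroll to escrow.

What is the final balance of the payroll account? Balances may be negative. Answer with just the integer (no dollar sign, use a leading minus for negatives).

Answer: 350

Derivation:
Tracking account balances step by step:
Start: savings=300, escrow=400, payroll=500
Event 1 (deposit 300 to escrow): escrow: 400 + 300 = 700. Balances: savings=300, escrow=700, payroll=500
Event 2 (transfer 250 payroll -> savings): payroll: 500 - 250 = 250, savings: 300 + 250 = 550. Balances: savings=550, escrow=700, payroll=250
Event 3 (withdraw 150 from escrow): escrow: 700 - 150 = 550. Balances: savings=550, escrow=550, payroll=250
Event 4 (deposit 350 to escrow): escrow: 550 + 350 = 900. Balances: savings=550, escrow=900, payroll=250
Event 5 (deposit 300 to escrow): escrow: 900 + 300 = 1200. Balances: savings=550, escrow=1200, payroll=250
Event 6 (transfer 300 savings -> escrow): savings: 550 - 300 = 250, escrow: 1200 + 300 = 1500. Balances: savings=250, escrow=1500, payroll=250
Event 7 (transfer 50 escrow -> payroll): escrow: 1500 - 50 = 1450, payroll: 250 + 50 = 300. Balances: savings=250, escrow=1450, payroll=300
Event 8 (withdraw 150 from payroll): payroll: 300 - 150 = 150. Balances: savings=250, escrow=1450, payroll=150
Event 9 (deposit 350 to payroll): payroll: 150 + 350 = 500. Balances: savings=250, escrow=1450, payroll=500
Event 10 (transfer 150 escrow -> savings): escrow: 1450 - 150 = 1300, savings: 250 + 150 = 400. Balances: savings=400, escrow=1300, payroll=500
Event 11 (transfer 100 payroll -> savings): payroll: 500 - 100 = 400, savings: 400 + 100 = 500. Balances: savings=500, escrow=1300, payroll=400
Event 12 (transfer 50 payroll -> escrow): payroll: 400 - 50 = 350, escrow: 1300 + 50 = 1350. Balances: savings=500, escrow=1350, payroll=350

Final balance of payroll: 350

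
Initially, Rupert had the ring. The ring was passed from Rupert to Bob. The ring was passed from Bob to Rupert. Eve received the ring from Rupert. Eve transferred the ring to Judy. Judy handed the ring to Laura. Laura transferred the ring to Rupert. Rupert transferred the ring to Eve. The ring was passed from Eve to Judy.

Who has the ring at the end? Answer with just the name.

Answer: Judy

Derivation:
Tracking the ring through each event:
Start: Rupert has the ring.
After event 1: Bob has the ring.
After event 2: Rupert has the ring.
After event 3: Eve has the ring.
After event 4: Judy has the ring.
After event 5: Laura has the ring.
After event 6: Rupert has the ring.
After event 7: Eve has the ring.
After event 8: Judy has the ring.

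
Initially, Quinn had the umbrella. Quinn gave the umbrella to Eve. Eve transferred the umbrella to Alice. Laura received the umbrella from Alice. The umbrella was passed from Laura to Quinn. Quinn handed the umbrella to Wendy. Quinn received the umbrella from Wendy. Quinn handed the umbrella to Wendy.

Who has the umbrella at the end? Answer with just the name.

Answer: Wendy

Derivation:
Tracking the umbrella through each event:
Start: Quinn has the umbrella.
After event 1: Eve has the umbrella.
After event 2: Alice has the umbrella.
After event 3: Laura has the umbrella.
After event 4: Quinn has the umbrella.
After event 5: Wendy has the umbrella.
After event 6: Quinn has the umbrella.
After event 7: Wendy has the umbrella.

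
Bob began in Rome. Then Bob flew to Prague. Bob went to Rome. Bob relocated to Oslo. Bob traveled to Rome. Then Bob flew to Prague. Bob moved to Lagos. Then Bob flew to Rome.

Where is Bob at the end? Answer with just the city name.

Tracking Bob's location:
Start: Bob is in Rome.
After move 1: Rome -> Prague. Bob is in Prague.
After move 2: Prague -> Rome. Bob is in Rome.
After move 3: Rome -> Oslo. Bob is in Oslo.
After move 4: Oslo -> Rome. Bob is in Rome.
After move 5: Rome -> Prague. Bob is in Prague.
After move 6: Prague -> Lagos. Bob is in Lagos.
After move 7: Lagos -> Rome. Bob is in Rome.

Answer: Rome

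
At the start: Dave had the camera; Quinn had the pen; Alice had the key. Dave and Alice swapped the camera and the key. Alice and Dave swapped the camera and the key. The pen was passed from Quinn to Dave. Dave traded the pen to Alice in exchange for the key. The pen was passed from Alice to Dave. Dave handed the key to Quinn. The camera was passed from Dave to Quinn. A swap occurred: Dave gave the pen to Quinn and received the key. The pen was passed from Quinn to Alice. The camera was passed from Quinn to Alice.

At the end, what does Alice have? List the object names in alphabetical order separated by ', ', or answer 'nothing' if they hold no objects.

Tracking all object holders:
Start: camera:Dave, pen:Quinn, key:Alice
Event 1 (swap camera<->key: now camera:Alice, key:Dave). State: camera:Alice, pen:Quinn, key:Dave
Event 2 (swap camera<->key: now camera:Dave, key:Alice). State: camera:Dave, pen:Quinn, key:Alice
Event 3 (give pen: Quinn -> Dave). State: camera:Dave, pen:Dave, key:Alice
Event 4 (swap pen<->key: now pen:Alice, key:Dave). State: camera:Dave, pen:Alice, key:Dave
Event 5 (give pen: Alice -> Dave). State: camera:Dave, pen:Dave, key:Dave
Event 6 (give key: Dave -> Quinn). State: camera:Dave, pen:Dave, key:Quinn
Event 7 (give camera: Dave -> Quinn). State: camera:Quinn, pen:Dave, key:Quinn
Event 8 (swap pen<->key: now pen:Quinn, key:Dave). State: camera:Quinn, pen:Quinn, key:Dave
Event 9 (give pen: Quinn -> Alice). State: camera:Quinn, pen:Alice, key:Dave
Event 10 (give camera: Quinn -> Alice). State: camera:Alice, pen:Alice, key:Dave

Final state: camera:Alice, pen:Alice, key:Dave
Alice holds: camera, pen.

Answer: camera, pen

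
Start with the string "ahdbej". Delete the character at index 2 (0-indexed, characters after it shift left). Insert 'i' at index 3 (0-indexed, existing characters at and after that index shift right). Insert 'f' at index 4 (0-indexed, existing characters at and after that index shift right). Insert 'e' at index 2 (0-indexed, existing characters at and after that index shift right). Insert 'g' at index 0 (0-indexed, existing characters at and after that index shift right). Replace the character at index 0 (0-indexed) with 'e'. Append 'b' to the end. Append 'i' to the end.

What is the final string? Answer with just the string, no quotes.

Answer: eahebifejbi

Derivation:
Applying each edit step by step:
Start: "ahdbej"
Op 1 (delete idx 2 = 'd'): "ahdbej" -> "ahbej"
Op 2 (insert 'i' at idx 3): "ahbej" -> "ahbiej"
Op 3 (insert 'f' at idx 4): "ahbiej" -> "ahbifej"
Op 4 (insert 'e' at idx 2): "ahbifej" -> "ahebifej"
Op 5 (insert 'g' at idx 0): "ahebifej" -> "gahebifej"
Op 6 (replace idx 0: 'g' -> 'e'): "gahebifej" -> "eahebifej"
Op 7 (append 'b'): "eahebifej" -> "eahebifejb"
Op 8 (append 'i'): "eahebifejb" -> "eahebifejbi"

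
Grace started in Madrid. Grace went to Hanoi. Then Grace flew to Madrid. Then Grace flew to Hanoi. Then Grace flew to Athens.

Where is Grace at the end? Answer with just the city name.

Tracking Grace's location:
Start: Grace is in Madrid.
After move 1: Madrid -> Hanoi. Grace is in Hanoi.
After move 2: Hanoi -> Madrid. Grace is in Madrid.
After move 3: Madrid -> Hanoi. Grace is in Hanoi.
After move 4: Hanoi -> Athens. Grace is in Athens.

Answer: Athens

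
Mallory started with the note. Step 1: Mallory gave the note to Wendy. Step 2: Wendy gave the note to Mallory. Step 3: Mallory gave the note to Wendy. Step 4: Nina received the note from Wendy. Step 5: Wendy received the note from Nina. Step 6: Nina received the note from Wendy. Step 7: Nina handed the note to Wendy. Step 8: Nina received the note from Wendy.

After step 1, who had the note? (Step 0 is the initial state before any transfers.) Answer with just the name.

Tracking the note holder through step 1:
After step 0 (start): Mallory
After step 1: Wendy

At step 1, the holder is Wendy.

Answer: Wendy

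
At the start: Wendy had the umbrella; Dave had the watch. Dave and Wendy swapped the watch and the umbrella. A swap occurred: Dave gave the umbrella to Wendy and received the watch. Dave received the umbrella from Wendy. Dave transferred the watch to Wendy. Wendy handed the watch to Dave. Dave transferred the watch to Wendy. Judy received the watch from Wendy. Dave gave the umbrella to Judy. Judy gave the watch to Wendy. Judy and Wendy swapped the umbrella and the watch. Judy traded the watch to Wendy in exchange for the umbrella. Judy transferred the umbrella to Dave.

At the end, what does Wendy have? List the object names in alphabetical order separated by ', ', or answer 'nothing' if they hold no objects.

Tracking all object holders:
Start: umbrella:Wendy, watch:Dave
Event 1 (swap watch<->umbrella: now watch:Wendy, umbrella:Dave). State: umbrella:Dave, watch:Wendy
Event 2 (swap umbrella<->watch: now umbrella:Wendy, watch:Dave). State: umbrella:Wendy, watch:Dave
Event 3 (give umbrella: Wendy -> Dave). State: umbrella:Dave, watch:Dave
Event 4 (give watch: Dave -> Wendy). State: umbrella:Dave, watch:Wendy
Event 5 (give watch: Wendy -> Dave). State: umbrella:Dave, watch:Dave
Event 6 (give watch: Dave -> Wendy). State: umbrella:Dave, watch:Wendy
Event 7 (give watch: Wendy -> Judy). State: umbrella:Dave, watch:Judy
Event 8 (give umbrella: Dave -> Judy). State: umbrella:Judy, watch:Judy
Event 9 (give watch: Judy -> Wendy). State: umbrella:Judy, watch:Wendy
Event 10 (swap umbrella<->watch: now umbrella:Wendy, watch:Judy). State: umbrella:Wendy, watch:Judy
Event 11 (swap watch<->umbrella: now watch:Wendy, umbrella:Judy). State: umbrella:Judy, watch:Wendy
Event 12 (give umbrella: Judy -> Dave). State: umbrella:Dave, watch:Wendy

Final state: umbrella:Dave, watch:Wendy
Wendy holds: watch.

Answer: watch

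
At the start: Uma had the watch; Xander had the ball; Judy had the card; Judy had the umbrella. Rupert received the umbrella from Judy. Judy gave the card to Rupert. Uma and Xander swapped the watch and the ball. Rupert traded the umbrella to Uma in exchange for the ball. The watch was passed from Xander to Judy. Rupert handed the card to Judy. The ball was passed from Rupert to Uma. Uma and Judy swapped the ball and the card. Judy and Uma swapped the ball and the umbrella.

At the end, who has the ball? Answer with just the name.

Answer: Uma

Derivation:
Tracking all object holders:
Start: watch:Uma, ball:Xander, card:Judy, umbrella:Judy
Event 1 (give umbrella: Judy -> Rupert). State: watch:Uma, ball:Xander, card:Judy, umbrella:Rupert
Event 2 (give card: Judy -> Rupert). State: watch:Uma, ball:Xander, card:Rupert, umbrella:Rupert
Event 3 (swap watch<->ball: now watch:Xander, ball:Uma). State: watch:Xander, ball:Uma, card:Rupert, umbrella:Rupert
Event 4 (swap umbrella<->ball: now umbrella:Uma, ball:Rupert). State: watch:Xander, ball:Rupert, card:Rupert, umbrella:Uma
Event 5 (give watch: Xander -> Judy). State: watch:Judy, ball:Rupert, card:Rupert, umbrella:Uma
Event 6 (give card: Rupert -> Judy). State: watch:Judy, ball:Rupert, card:Judy, umbrella:Uma
Event 7 (give ball: Rupert -> Uma). State: watch:Judy, ball:Uma, card:Judy, umbrella:Uma
Event 8 (swap ball<->card: now ball:Judy, card:Uma). State: watch:Judy, ball:Judy, card:Uma, umbrella:Uma
Event 9 (swap ball<->umbrella: now ball:Uma, umbrella:Judy). State: watch:Judy, ball:Uma, card:Uma, umbrella:Judy

Final state: watch:Judy, ball:Uma, card:Uma, umbrella:Judy
The ball is held by Uma.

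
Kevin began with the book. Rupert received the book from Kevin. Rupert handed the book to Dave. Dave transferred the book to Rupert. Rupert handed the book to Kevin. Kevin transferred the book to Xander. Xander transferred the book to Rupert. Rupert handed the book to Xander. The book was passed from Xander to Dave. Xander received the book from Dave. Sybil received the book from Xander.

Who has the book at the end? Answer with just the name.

Answer: Sybil

Derivation:
Tracking the book through each event:
Start: Kevin has the book.
After event 1: Rupert has the book.
After event 2: Dave has the book.
After event 3: Rupert has the book.
After event 4: Kevin has the book.
After event 5: Xander has the book.
After event 6: Rupert has the book.
After event 7: Xander has the book.
After event 8: Dave has the book.
After event 9: Xander has the book.
After event 10: Sybil has the book.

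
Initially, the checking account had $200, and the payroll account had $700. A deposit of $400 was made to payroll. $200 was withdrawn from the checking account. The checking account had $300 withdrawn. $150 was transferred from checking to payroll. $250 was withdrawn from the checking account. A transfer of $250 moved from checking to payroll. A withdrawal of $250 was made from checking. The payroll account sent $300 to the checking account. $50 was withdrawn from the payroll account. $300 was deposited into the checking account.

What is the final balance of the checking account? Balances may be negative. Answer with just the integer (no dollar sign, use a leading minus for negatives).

Tracking account balances step by step:
Start: checking=200, payroll=700
Event 1 (deposit 400 to payroll): payroll: 700 + 400 = 1100. Balances: checking=200, payroll=1100
Event 2 (withdraw 200 from checking): checking: 200 - 200 = 0. Balances: checking=0, payroll=1100
Event 3 (withdraw 300 from checking): checking: 0 - 300 = -300. Balances: checking=-300, payroll=1100
Event 4 (transfer 150 checking -> payroll): checking: -300 - 150 = -450, payroll: 1100 + 150 = 1250. Balances: checking=-450, payroll=1250
Event 5 (withdraw 250 from checking): checking: -450 - 250 = -700. Balances: checking=-700, payroll=1250
Event 6 (transfer 250 checking -> payroll): checking: -700 - 250 = -950, payroll: 1250 + 250 = 1500. Balances: checking=-950, payroll=1500
Event 7 (withdraw 250 from checking): checking: -950 - 250 = -1200. Balances: checking=-1200, payroll=1500
Event 8 (transfer 300 payroll -> checking): payroll: 1500 - 300 = 1200, checking: -1200 + 300 = -900. Balances: checking=-900, payroll=1200
Event 9 (withdraw 50 from payroll): payroll: 1200 - 50 = 1150. Balances: checking=-900, payroll=1150
Event 10 (deposit 300 to checking): checking: -900 + 300 = -600. Balances: checking=-600, payroll=1150

Final balance of checking: -600

Answer: -600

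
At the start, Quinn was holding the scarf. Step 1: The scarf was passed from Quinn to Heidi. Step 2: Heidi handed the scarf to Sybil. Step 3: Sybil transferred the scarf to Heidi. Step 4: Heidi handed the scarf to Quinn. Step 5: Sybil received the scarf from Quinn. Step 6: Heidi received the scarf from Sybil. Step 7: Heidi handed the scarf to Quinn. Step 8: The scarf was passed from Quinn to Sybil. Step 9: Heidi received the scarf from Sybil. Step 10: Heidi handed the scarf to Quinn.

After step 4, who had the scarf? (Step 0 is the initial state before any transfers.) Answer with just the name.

Tracking the scarf holder through step 4:
After step 0 (start): Quinn
After step 1: Heidi
After step 2: Sybil
After step 3: Heidi
After step 4: Quinn

At step 4, the holder is Quinn.

Answer: Quinn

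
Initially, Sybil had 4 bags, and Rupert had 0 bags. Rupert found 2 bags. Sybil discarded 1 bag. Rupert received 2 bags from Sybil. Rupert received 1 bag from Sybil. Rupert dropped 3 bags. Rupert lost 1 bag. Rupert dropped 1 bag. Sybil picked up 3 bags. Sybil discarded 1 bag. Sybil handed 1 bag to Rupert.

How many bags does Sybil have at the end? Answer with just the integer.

Answer: 1

Derivation:
Tracking counts step by step:
Start: Sybil=4, Rupert=0
Event 1 (Rupert +2): Rupert: 0 -> 2. State: Sybil=4, Rupert=2
Event 2 (Sybil -1): Sybil: 4 -> 3. State: Sybil=3, Rupert=2
Event 3 (Sybil -> Rupert, 2): Sybil: 3 -> 1, Rupert: 2 -> 4. State: Sybil=1, Rupert=4
Event 4 (Sybil -> Rupert, 1): Sybil: 1 -> 0, Rupert: 4 -> 5. State: Sybil=0, Rupert=5
Event 5 (Rupert -3): Rupert: 5 -> 2. State: Sybil=0, Rupert=2
Event 6 (Rupert -1): Rupert: 2 -> 1. State: Sybil=0, Rupert=1
Event 7 (Rupert -1): Rupert: 1 -> 0. State: Sybil=0, Rupert=0
Event 8 (Sybil +3): Sybil: 0 -> 3. State: Sybil=3, Rupert=0
Event 9 (Sybil -1): Sybil: 3 -> 2. State: Sybil=2, Rupert=0
Event 10 (Sybil -> Rupert, 1): Sybil: 2 -> 1, Rupert: 0 -> 1. State: Sybil=1, Rupert=1

Sybil's final count: 1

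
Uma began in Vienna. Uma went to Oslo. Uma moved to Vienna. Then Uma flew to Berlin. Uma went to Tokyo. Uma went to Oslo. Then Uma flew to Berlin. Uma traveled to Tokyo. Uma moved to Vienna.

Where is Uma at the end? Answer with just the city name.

Answer: Vienna

Derivation:
Tracking Uma's location:
Start: Uma is in Vienna.
After move 1: Vienna -> Oslo. Uma is in Oslo.
After move 2: Oslo -> Vienna. Uma is in Vienna.
After move 3: Vienna -> Berlin. Uma is in Berlin.
After move 4: Berlin -> Tokyo. Uma is in Tokyo.
After move 5: Tokyo -> Oslo. Uma is in Oslo.
After move 6: Oslo -> Berlin. Uma is in Berlin.
After move 7: Berlin -> Tokyo. Uma is in Tokyo.
After move 8: Tokyo -> Vienna. Uma is in Vienna.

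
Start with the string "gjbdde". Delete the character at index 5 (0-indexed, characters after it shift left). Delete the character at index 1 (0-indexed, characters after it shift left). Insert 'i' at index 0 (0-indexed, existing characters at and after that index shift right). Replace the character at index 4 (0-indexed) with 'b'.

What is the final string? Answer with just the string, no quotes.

Applying each edit step by step:
Start: "gjbdde"
Op 1 (delete idx 5 = 'e'): "gjbdde" -> "gjbdd"
Op 2 (delete idx 1 = 'j'): "gjbdd" -> "gbdd"
Op 3 (insert 'i' at idx 0): "gbdd" -> "igbdd"
Op 4 (replace idx 4: 'd' -> 'b'): "igbdd" -> "igbdb"

Answer: igbdb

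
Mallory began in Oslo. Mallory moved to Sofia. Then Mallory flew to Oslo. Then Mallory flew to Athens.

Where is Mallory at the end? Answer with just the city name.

Answer: Athens

Derivation:
Tracking Mallory's location:
Start: Mallory is in Oslo.
After move 1: Oslo -> Sofia. Mallory is in Sofia.
After move 2: Sofia -> Oslo. Mallory is in Oslo.
After move 3: Oslo -> Athens. Mallory is in Athens.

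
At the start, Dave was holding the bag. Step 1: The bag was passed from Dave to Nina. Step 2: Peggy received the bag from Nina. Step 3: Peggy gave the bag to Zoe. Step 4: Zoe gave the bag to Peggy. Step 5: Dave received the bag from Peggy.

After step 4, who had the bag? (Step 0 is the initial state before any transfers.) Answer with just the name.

Answer: Peggy

Derivation:
Tracking the bag holder through step 4:
After step 0 (start): Dave
After step 1: Nina
After step 2: Peggy
After step 3: Zoe
After step 4: Peggy

At step 4, the holder is Peggy.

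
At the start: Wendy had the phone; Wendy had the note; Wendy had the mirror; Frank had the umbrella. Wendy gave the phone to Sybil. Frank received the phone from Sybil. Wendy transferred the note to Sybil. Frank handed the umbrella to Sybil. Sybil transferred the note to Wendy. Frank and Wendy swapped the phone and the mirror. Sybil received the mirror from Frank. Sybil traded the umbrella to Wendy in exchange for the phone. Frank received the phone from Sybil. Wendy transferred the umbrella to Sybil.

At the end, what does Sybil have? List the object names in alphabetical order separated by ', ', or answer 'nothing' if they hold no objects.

Tracking all object holders:
Start: phone:Wendy, note:Wendy, mirror:Wendy, umbrella:Frank
Event 1 (give phone: Wendy -> Sybil). State: phone:Sybil, note:Wendy, mirror:Wendy, umbrella:Frank
Event 2 (give phone: Sybil -> Frank). State: phone:Frank, note:Wendy, mirror:Wendy, umbrella:Frank
Event 3 (give note: Wendy -> Sybil). State: phone:Frank, note:Sybil, mirror:Wendy, umbrella:Frank
Event 4 (give umbrella: Frank -> Sybil). State: phone:Frank, note:Sybil, mirror:Wendy, umbrella:Sybil
Event 5 (give note: Sybil -> Wendy). State: phone:Frank, note:Wendy, mirror:Wendy, umbrella:Sybil
Event 6 (swap phone<->mirror: now phone:Wendy, mirror:Frank). State: phone:Wendy, note:Wendy, mirror:Frank, umbrella:Sybil
Event 7 (give mirror: Frank -> Sybil). State: phone:Wendy, note:Wendy, mirror:Sybil, umbrella:Sybil
Event 8 (swap umbrella<->phone: now umbrella:Wendy, phone:Sybil). State: phone:Sybil, note:Wendy, mirror:Sybil, umbrella:Wendy
Event 9 (give phone: Sybil -> Frank). State: phone:Frank, note:Wendy, mirror:Sybil, umbrella:Wendy
Event 10 (give umbrella: Wendy -> Sybil). State: phone:Frank, note:Wendy, mirror:Sybil, umbrella:Sybil

Final state: phone:Frank, note:Wendy, mirror:Sybil, umbrella:Sybil
Sybil holds: mirror, umbrella.

Answer: mirror, umbrella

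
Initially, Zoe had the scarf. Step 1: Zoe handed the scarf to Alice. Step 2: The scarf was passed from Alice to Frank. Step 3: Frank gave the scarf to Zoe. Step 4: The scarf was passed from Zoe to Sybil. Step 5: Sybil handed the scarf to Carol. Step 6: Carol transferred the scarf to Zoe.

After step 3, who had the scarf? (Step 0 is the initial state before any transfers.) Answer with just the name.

Answer: Zoe

Derivation:
Tracking the scarf holder through step 3:
After step 0 (start): Zoe
After step 1: Alice
After step 2: Frank
After step 3: Zoe

At step 3, the holder is Zoe.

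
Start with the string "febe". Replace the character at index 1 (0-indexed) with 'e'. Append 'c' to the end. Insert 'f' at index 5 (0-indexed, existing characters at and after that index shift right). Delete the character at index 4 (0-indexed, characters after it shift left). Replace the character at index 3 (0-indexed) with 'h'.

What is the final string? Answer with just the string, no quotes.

Applying each edit step by step:
Start: "febe"
Op 1 (replace idx 1: 'e' -> 'e'): "febe" -> "febe"
Op 2 (append 'c'): "febe" -> "febec"
Op 3 (insert 'f' at idx 5): "febec" -> "febecf"
Op 4 (delete idx 4 = 'c'): "febecf" -> "febef"
Op 5 (replace idx 3: 'e' -> 'h'): "febef" -> "febhf"

Answer: febhf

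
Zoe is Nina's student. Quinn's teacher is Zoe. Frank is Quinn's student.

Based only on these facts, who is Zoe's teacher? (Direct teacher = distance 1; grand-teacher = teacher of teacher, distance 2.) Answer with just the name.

Answer: Nina

Derivation:
Reconstructing the teacher chain from the given facts:
  Nina -> Zoe -> Quinn -> Frank
(each arrow means 'teacher of the next')
Positions in the chain (0 = top):
  position of Nina: 0
  position of Zoe: 1
  position of Quinn: 2
  position of Frank: 3

Zoe is at position 1; the teacher is 1 step up the chain, i.e. position 0: Nina.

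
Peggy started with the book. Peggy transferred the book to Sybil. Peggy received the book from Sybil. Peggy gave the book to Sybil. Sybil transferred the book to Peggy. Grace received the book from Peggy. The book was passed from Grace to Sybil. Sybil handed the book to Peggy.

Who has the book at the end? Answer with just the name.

Tracking the book through each event:
Start: Peggy has the book.
After event 1: Sybil has the book.
After event 2: Peggy has the book.
After event 3: Sybil has the book.
After event 4: Peggy has the book.
After event 5: Grace has the book.
After event 6: Sybil has the book.
After event 7: Peggy has the book.

Answer: Peggy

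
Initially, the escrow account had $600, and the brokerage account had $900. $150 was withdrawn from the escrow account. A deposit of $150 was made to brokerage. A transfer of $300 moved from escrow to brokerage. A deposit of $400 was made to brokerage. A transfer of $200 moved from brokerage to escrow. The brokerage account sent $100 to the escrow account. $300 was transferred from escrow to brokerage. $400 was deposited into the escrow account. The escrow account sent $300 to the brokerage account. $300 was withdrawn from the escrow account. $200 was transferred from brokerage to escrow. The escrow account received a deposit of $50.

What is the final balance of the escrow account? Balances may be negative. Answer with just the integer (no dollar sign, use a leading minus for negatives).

Answer: 200

Derivation:
Tracking account balances step by step:
Start: escrow=600, brokerage=900
Event 1 (withdraw 150 from escrow): escrow: 600 - 150 = 450. Balances: escrow=450, brokerage=900
Event 2 (deposit 150 to brokerage): brokerage: 900 + 150 = 1050. Balances: escrow=450, brokerage=1050
Event 3 (transfer 300 escrow -> brokerage): escrow: 450 - 300 = 150, brokerage: 1050 + 300 = 1350. Balances: escrow=150, brokerage=1350
Event 4 (deposit 400 to brokerage): brokerage: 1350 + 400 = 1750. Balances: escrow=150, brokerage=1750
Event 5 (transfer 200 brokerage -> escrow): brokerage: 1750 - 200 = 1550, escrow: 150 + 200 = 350. Balances: escrow=350, brokerage=1550
Event 6 (transfer 100 brokerage -> escrow): brokerage: 1550 - 100 = 1450, escrow: 350 + 100 = 450. Balances: escrow=450, brokerage=1450
Event 7 (transfer 300 escrow -> brokerage): escrow: 450 - 300 = 150, brokerage: 1450 + 300 = 1750. Balances: escrow=150, brokerage=1750
Event 8 (deposit 400 to escrow): escrow: 150 + 400 = 550. Balances: escrow=550, brokerage=1750
Event 9 (transfer 300 escrow -> brokerage): escrow: 550 - 300 = 250, brokerage: 1750 + 300 = 2050. Balances: escrow=250, brokerage=2050
Event 10 (withdraw 300 from escrow): escrow: 250 - 300 = -50. Balances: escrow=-50, brokerage=2050
Event 11 (transfer 200 brokerage -> escrow): brokerage: 2050 - 200 = 1850, escrow: -50 + 200 = 150. Balances: escrow=150, brokerage=1850
Event 12 (deposit 50 to escrow): escrow: 150 + 50 = 200. Balances: escrow=200, brokerage=1850

Final balance of escrow: 200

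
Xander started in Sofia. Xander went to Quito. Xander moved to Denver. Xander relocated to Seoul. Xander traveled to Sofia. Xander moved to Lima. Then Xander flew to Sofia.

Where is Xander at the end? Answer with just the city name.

Tracking Xander's location:
Start: Xander is in Sofia.
After move 1: Sofia -> Quito. Xander is in Quito.
After move 2: Quito -> Denver. Xander is in Denver.
After move 3: Denver -> Seoul. Xander is in Seoul.
After move 4: Seoul -> Sofia. Xander is in Sofia.
After move 5: Sofia -> Lima. Xander is in Lima.
After move 6: Lima -> Sofia. Xander is in Sofia.

Answer: Sofia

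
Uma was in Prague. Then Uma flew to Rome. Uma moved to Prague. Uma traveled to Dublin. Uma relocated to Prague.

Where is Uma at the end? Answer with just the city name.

Answer: Prague

Derivation:
Tracking Uma's location:
Start: Uma is in Prague.
After move 1: Prague -> Rome. Uma is in Rome.
After move 2: Rome -> Prague. Uma is in Prague.
After move 3: Prague -> Dublin. Uma is in Dublin.
After move 4: Dublin -> Prague. Uma is in Prague.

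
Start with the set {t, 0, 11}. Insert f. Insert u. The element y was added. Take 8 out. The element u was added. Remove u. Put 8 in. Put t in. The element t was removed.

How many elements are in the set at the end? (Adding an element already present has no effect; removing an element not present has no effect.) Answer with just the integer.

Answer: 5

Derivation:
Tracking the set through each operation:
Start: {0, 11, t}
Event 1 (add f): added. Set: {0, 11, f, t}
Event 2 (add u): added. Set: {0, 11, f, t, u}
Event 3 (add y): added. Set: {0, 11, f, t, u, y}
Event 4 (remove 8): not present, no change. Set: {0, 11, f, t, u, y}
Event 5 (add u): already present, no change. Set: {0, 11, f, t, u, y}
Event 6 (remove u): removed. Set: {0, 11, f, t, y}
Event 7 (add 8): added. Set: {0, 11, 8, f, t, y}
Event 8 (add t): already present, no change. Set: {0, 11, 8, f, t, y}
Event 9 (remove t): removed. Set: {0, 11, 8, f, y}

Final set: {0, 11, 8, f, y} (size 5)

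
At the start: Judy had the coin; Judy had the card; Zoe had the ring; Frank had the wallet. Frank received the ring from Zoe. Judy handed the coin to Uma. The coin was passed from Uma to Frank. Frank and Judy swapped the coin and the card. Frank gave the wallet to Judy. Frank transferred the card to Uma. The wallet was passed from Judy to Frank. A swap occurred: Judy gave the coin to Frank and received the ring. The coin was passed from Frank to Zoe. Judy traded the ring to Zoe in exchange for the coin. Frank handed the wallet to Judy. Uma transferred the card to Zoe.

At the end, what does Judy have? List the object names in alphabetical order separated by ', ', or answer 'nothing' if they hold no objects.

Answer: coin, wallet

Derivation:
Tracking all object holders:
Start: coin:Judy, card:Judy, ring:Zoe, wallet:Frank
Event 1 (give ring: Zoe -> Frank). State: coin:Judy, card:Judy, ring:Frank, wallet:Frank
Event 2 (give coin: Judy -> Uma). State: coin:Uma, card:Judy, ring:Frank, wallet:Frank
Event 3 (give coin: Uma -> Frank). State: coin:Frank, card:Judy, ring:Frank, wallet:Frank
Event 4 (swap coin<->card: now coin:Judy, card:Frank). State: coin:Judy, card:Frank, ring:Frank, wallet:Frank
Event 5 (give wallet: Frank -> Judy). State: coin:Judy, card:Frank, ring:Frank, wallet:Judy
Event 6 (give card: Frank -> Uma). State: coin:Judy, card:Uma, ring:Frank, wallet:Judy
Event 7 (give wallet: Judy -> Frank). State: coin:Judy, card:Uma, ring:Frank, wallet:Frank
Event 8 (swap coin<->ring: now coin:Frank, ring:Judy). State: coin:Frank, card:Uma, ring:Judy, wallet:Frank
Event 9 (give coin: Frank -> Zoe). State: coin:Zoe, card:Uma, ring:Judy, wallet:Frank
Event 10 (swap ring<->coin: now ring:Zoe, coin:Judy). State: coin:Judy, card:Uma, ring:Zoe, wallet:Frank
Event 11 (give wallet: Frank -> Judy). State: coin:Judy, card:Uma, ring:Zoe, wallet:Judy
Event 12 (give card: Uma -> Zoe). State: coin:Judy, card:Zoe, ring:Zoe, wallet:Judy

Final state: coin:Judy, card:Zoe, ring:Zoe, wallet:Judy
Judy holds: coin, wallet.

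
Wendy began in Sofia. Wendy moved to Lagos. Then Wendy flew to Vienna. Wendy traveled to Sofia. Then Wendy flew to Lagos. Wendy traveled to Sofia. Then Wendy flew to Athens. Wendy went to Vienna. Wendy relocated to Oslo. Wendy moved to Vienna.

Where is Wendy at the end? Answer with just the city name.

Answer: Vienna

Derivation:
Tracking Wendy's location:
Start: Wendy is in Sofia.
After move 1: Sofia -> Lagos. Wendy is in Lagos.
After move 2: Lagos -> Vienna. Wendy is in Vienna.
After move 3: Vienna -> Sofia. Wendy is in Sofia.
After move 4: Sofia -> Lagos. Wendy is in Lagos.
After move 5: Lagos -> Sofia. Wendy is in Sofia.
After move 6: Sofia -> Athens. Wendy is in Athens.
After move 7: Athens -> Vienna. Wendy is in Vienna.
After move 8: Vienna -> Oslo. Wendy is in Oslo.
After move 9: Oslo -> Vienna. Wendy is in Vienna.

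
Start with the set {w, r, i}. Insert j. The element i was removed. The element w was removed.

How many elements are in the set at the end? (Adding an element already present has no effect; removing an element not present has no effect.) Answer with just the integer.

Tracking the set through each operation:
Start: {i, r, w}
Event 1 (add j): added. Set: {i, j, r, w}
Event 2 (remove i): removed. Set: {j, r, w}
Event 3 (remove w): removed. Set: {j, r}

Final set: {j, r} (size 2)

Answer: 2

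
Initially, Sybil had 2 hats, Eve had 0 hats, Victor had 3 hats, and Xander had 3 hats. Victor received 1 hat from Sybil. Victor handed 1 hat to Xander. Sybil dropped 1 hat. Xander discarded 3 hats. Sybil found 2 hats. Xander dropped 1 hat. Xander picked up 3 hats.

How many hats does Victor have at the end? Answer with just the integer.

Tracking counts step by step:
Start: Sybil=2, Eve=0, Victor=3, Xander=3
Event 1 (Sybil -> Victor, 1): Sybil: 2 -> 1, Victor: 3 -> 4. State: Sybil=1, Eve=0, Victor=4, Xander=3
Event 2 (Victor -> Xander, 1): Victor: 4 -> 3, Xander: 3 -> 4. State: Sybil=1, Eve=0, Victor=3, Xander=4
Event 3 (Sybil -1): Sybil: 1 -> 0. State: Sybil=0, Eve=0, Victor=3, Xander=4
Event 4 (Xander -3): Xander: 4 -> 1. State: Sybil=0, Eve=0, Victor=3, Xander=1
Event 5 (Sybil +2): Sybil: 0 -> 2. State: Sybil=2, Eve=0, Victor=3, Xander=1
Event 6 (Xander -1): Xander: 1 -> 0. State: Sybil=2, Eve=0, Victor=3, Xander=0
Event 7 (Xander +3): Xander: 0 -> 3. State: Sybil=2, Eve=0, Victor=3, Xander=3

Victor's final count: 3

Answer: 3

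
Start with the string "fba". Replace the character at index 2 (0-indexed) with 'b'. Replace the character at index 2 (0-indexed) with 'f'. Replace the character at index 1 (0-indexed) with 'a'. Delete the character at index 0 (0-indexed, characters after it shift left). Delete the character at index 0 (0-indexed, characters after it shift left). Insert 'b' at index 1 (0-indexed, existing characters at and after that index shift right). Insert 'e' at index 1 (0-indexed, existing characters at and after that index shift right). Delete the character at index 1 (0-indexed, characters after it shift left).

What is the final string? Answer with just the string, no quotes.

Applying each edit step by step:
Start: "fba"
Op 1 (replace idx 2: 'a' -> 'b'): "fba" -> "fbb"
Op 2 (replace idx 2: 'b' -> 'f'): "fbb" -> "fbf"
Op 3 (replace idx 1: 'b' -> 'a'): "fbf" -> "faf"
Op 4 (delete idx 0 = 'f'): "faf" -> "af"
Op 5 (delete idx 0 = 'a'): "af" -> "f"
Op 6 (insert 'b' at idx 1): "f" -> "fb"
Op 7 (insert 'e' at idx 1): "fb" -> "feb"
Op 8 (delete idx 1 = 'e'): "feb" -> "fb"

Answer: fb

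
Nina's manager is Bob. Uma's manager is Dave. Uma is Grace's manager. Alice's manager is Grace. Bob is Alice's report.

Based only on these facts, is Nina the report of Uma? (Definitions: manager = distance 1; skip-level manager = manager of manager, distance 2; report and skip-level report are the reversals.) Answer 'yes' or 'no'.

Reconstructing the manager chain from the given facts:
  Dave -> Uma -> Grace -> Alice -> Bob -> Nina
(each arrow means 'manager of the next')
Positions in the chain (0 = top):
  position of Dave: 0
  position of Uma: 1
  position of Grace: 2
  position of Alice: 3
  position of Bob: 4
  position of Nina: 5

Nina is at position 5, Uma is at position 1; signed distance (j - i) = -4.
'report' requires j - i = -1. Actual distance is -4, so the relation does NOT hold.

Answer: no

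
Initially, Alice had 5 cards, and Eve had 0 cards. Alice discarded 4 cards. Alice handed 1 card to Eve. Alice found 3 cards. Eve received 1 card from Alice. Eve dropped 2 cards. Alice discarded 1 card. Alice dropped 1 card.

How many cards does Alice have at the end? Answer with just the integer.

Tracking counts step by step:
Start: Alice=5, Eve=0
Event 1 (Alice -4): Alice: 5 -> 1. State: Alice=1, Eve=0
Event 2 (Alice -> Eve, 1): Alice: 1 -> 0, Eve: 0 -> 1. State: Alice=0, Eve=1
Event 3 (Alice +3): Alice: 0 -> 3. State: Alice=3, Eve=1
Event 4 (Alice -> Eve, 1): Alice: 3 -> 2, Eve: 1 -> 2. State: Alice=2, Eve=2
Event 5 (Eve -2): Eve: 2 -> 0. State: Alice=2, Eve=0
Event 6 (Alice -1): Alice: 2 -> 1. State: Alice=1, Eve=0
Event 7 (Alice -1): Alice: 1 -> 0. State: Alice=0, Eve=0

Alice's final count: 0

Answer: 0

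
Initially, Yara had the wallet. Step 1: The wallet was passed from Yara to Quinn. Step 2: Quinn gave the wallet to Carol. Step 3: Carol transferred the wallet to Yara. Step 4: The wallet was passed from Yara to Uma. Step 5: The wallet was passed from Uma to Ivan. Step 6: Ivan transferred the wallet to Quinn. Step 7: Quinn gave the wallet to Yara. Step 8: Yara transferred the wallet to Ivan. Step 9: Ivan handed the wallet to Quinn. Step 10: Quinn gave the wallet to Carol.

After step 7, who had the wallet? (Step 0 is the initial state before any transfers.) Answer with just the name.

Tracking the wallet holder through step 7:
After step 0 (start): Yara
After step 1: Quinn
After step 2: Carol
After step 3: Yara
After step 4: Uma
After step 5: Ivan
After step 6: Quinn
After step 7: Yara

At step 7, the holder is Yara.

Answer: Yara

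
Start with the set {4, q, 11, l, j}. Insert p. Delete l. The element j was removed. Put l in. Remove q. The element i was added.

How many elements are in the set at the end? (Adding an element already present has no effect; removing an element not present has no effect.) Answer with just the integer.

Answer: 5

Derivation:
Tracking the set through each operation:
Start: {11, 4, j, l, q}
Event 1 (add p): added. Set: {11, 4, j, l, p, q}
Event 2 (remove l): removed. Set: {11, 4, j, p, q}
Event 3 (remove j): removed. Set: {11, 4, p, q}
Event 4 (add l): added. Set: {11, 4, l, p, q}
Event 5 (remove q): removed. Set: {11, 4, l, p}
Event 6 (add i): added. Set: {11, 4, i, l, p}

Final set: {11, 4, i, l, p} (size 5)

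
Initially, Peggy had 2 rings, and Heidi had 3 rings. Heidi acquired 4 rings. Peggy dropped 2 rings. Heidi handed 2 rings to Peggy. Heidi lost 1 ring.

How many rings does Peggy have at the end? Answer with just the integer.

Tracking counts step by step:
Start: Peggy=2, Heidi=3
Event 1 (Heidi +4): Heidi: 3 -> 7. State: Peggy=2, Heidi=7
Event 2 (Peggy -2): Peggy: 2 -> 0. State: Peggy=0, Heidi=7
Event 3 (Heidi -> Peggy, 2): Heidi: 7 -> 5, Peggy: 0 -> 2. State: Peggy=2, Heidi=5
Event 4 (Heidi -1): Heidi: 5 -> 4. State: Peggy=2, Heidi=4

Peggy's final count: 2

Answer: 2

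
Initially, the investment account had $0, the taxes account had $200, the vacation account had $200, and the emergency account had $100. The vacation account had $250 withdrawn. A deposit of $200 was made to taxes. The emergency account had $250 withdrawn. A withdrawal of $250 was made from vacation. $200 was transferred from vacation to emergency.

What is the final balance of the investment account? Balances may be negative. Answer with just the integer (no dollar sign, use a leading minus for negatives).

Tracking account balances step by step:
Start: investment=0, taxes=200, vacation=200, emergency=100
Event 1 (withdraw 250 from vacation): vacation: 200 - 250 = -50. Balances: investment=0, taxes=200, vacation=-50, emergency=100
Event 2 (deposit 200 to taxes): taxes: 200 + 200 = 400. Balances: investment=0, taxes=400, vacation=-50, emergency=100
Event 3 (withdraw 250 from emergency): emergency: 100 - 250 = -150. Balances: investment=0, taxes=400, vacation=-50, emergency=-150
Event 4 (withdraw 250 from vacation): vacation: -50 - 250 = -300. Balances: investment=0, taxes=400, vacation=-300, emergency=-150
Event 5 (transfer 200 vacation -> emergency): vacation: -300 - 200 = -500, emergency: -150 + 200 = 50. Balances: investment=0, taxes=400, vacation=-500, emergency=50

Final balance of investment: 0

Answer: 0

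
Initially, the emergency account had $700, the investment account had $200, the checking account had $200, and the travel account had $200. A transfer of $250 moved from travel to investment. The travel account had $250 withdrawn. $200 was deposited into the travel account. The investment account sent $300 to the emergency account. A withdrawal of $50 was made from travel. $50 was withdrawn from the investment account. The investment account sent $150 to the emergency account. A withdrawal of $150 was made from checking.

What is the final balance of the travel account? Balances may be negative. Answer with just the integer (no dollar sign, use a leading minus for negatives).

Tracking account balances step by step:
Start: emergency=700, investment=200, checking=200, travel=200
Event 1 (transfer 250 travel -> investment): travel: 200 - 250 = -50, investment: 200 + 250 = 450. Balances: emergency=700, investment=450, checking=200, travel=-50
Event 2 (withdraw 250 from travel): travel: -50 - 250 = -300. Balances: emergency=700, investment=450, checking=200, travel=-300
Event 3 (deposit 200 to travel): travel: -300 + 200 = -100. Balances: emergency=700, investment=450, checking=200, travel=-100
Event 4 (transfer 300 investment -> emergency): investment: 450 - 300 = 150, emergency: 700 + 300 = 1000. Balances: emergency=1000, investment=150, checking=200, travel=-100
Event 5 (withdraw 50 from travel): travel: -100 - 50 = -150. Balances: emergency=1000, investment=150, checking=200, travel=-150
Event 6 (withdraw 50 from investment): investment: 150 - 50 = 100. Balances: emergency=1000, investment=100, checking=200, travel=-150
Event 7 (transfer 150 investment -> emergency): investment: 100 - 150 = -50, emergency: 1000 + 150 = 1150. Balances: emergency=1150, investment=-50, checking=200, travel=-150
Event 8 (withdraw 150 from checking): checking: 200 - 150 = 50. Balances: emergency=1150, investment=-50, checking=50, travel=-150

Final balance of travel: -150

Answer: -150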